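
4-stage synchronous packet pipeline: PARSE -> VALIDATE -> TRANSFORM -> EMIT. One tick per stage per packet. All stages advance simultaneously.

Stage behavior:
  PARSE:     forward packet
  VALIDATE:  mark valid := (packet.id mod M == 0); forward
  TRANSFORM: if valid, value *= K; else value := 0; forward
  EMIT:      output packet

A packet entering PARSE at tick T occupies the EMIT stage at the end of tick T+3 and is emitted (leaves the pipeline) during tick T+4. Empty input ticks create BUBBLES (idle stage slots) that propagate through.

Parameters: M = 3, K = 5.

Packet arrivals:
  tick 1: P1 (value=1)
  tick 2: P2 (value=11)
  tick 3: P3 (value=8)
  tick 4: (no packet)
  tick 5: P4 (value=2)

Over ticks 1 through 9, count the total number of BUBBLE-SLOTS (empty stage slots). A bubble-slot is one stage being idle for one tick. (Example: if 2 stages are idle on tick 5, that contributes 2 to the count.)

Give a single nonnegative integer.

Answer: 20

Derivation:
Tick 1: [PARSE:P1(v=1,ok=F), VALIDATE:-, TRANSFORM:-, EMIT:-] out:-; bubbles=3
Tick 2: [PARSE:P2(v=11,ok=F), VALIDATE:P1(v=1,ok=F), TRANSFORM:-, EMIT:-] out:-; bubbles=2
Tick 3: [PARSE:P3(v=8,ok=F), VALIDATE:P2(v=11,ok=F), TRANSFORM:P1(v=0,ok=F), EMIT:-] out:-; bubbles=1
Tick 4: [PARSE:-, VALIDATE:P3(v=8,ok=T), TRANSFORM:P2(v=0,ok=F), EMIT:P1(v=0,ok=F)] out:-; bubbles=1
Tick 5: [PARSE:P4(v=2,ok=F), VALIDATE:-, TRANSFORM:P3(v=40,ok=T), EMIT:P2(v=0,ok=F)] out:P1(v=0); bubbles=1
Tick 6: [PARSE:-, VALIDATE:P4(v=2,ok=F), TRANSFORM:-, EMIT:P3(v=40,ok=T)] out:P2(v=0); bubbles=2
Tick 7: [PARSE:-, VALIDATE:-, TRANSFORM:P4(v=0,ok=F), EMIT:-] out:P3(v=40); bubbles=3
Tick 8: [PARSE:-, VALIDATE:-, TRANSFORM:-, EMIT:P4(v=0,ok=F)] out:-; bubbles=3
Tick 9: [PARSE:-, VALIDATE:-, TRANSFORM:-, EMIT:-] out:P4(v=0); bubbles=4
Total bubble-slots: 20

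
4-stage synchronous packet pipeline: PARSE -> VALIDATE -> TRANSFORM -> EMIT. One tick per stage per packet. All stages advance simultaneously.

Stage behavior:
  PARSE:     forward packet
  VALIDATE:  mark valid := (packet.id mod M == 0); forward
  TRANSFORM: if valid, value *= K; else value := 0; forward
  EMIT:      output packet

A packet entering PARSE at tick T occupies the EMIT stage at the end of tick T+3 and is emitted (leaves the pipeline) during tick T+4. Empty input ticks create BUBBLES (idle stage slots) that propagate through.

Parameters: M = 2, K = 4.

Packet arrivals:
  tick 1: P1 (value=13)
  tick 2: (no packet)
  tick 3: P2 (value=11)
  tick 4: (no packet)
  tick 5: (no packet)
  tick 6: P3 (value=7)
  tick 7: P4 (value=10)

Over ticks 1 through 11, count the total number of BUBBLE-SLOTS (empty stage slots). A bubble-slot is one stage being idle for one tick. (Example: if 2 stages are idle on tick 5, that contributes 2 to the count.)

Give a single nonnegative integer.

Tick 1: [PARSE:P1(v=13,ok=F), VALIDATE:-, TRANSFORM:-, EMIT:-] out:-; bubbles=3
Tick 2: [PARSE:-, VALIDATE:P1(v=13,ok=F), TRANSFORM:-, EMIT:-] out:-; bubbles=3
Tick 3: [PARSE:P2(v=11,ok=F), VALIDATE:-, TRANSFORM:P1(v=0,ok=F), EMIT:-] out:-; bubbles=2
Tick 4: [PARSE:-, VALIDATE:P2(v=11,ok=T), TRANSFORM:-, EMIT:P1(v=0,ok=F)] out:-; bubbles=2
Tick 5: [PARSE:-, VALIDATE:-, TRANSFORM:P2(v=44,ok=T), EMIT:-] out:P1(v=0); bubbles=3
Tick 6: [PARSE:P3(v=7,ok=F), VALIDATE:-, TRANSFORM:-, EMIT:P2(v=44,ok=T)] out:-; bubbles=2
Tick 7: [PARSE:P4(v=10,ok=F), VALIDATE:P3(v=7,ok=F), TRANSFORM:-, EMIT:-] out:P2(v=44); bubbles=2
Tick 8: [PARSE:-, VALIDATE:P4(v=10,ok=T), TRANSFORM:P3(v=0,ok=F), EMIT:-] out:-; bubbles=2
Tick 9: [PARSE:-, VALIDATE:-, TRANSFORM:P4(v=40,ok=T), EMIT:P3(v=0,ok=F)] out:-; bubbles=2
Tick 10: [PARSE:-, VALIDATE:-, TRANSFORM:-, EMIT:P4(v=40,ok=T)] out:P3(v=0); bubbles=3
Tick 11: [PARSE:-, VALIDATE:-, TRANSFORM:-, EMIT:-] out:P4(v=40); bubbles=4
Total bubble-slots: 28

Answer: 28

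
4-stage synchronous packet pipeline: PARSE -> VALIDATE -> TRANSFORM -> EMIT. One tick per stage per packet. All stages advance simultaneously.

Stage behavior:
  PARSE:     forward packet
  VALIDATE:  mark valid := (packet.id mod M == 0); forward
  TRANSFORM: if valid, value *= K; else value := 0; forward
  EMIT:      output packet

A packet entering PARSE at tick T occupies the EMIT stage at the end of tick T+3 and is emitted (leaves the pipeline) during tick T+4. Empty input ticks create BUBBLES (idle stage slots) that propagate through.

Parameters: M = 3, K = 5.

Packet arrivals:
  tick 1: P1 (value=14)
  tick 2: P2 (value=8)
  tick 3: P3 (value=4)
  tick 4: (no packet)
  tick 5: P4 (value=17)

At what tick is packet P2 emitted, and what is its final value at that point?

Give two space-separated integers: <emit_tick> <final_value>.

Tick 1: [PARSE:P1(v=14,ok=F), VALIDATE:-, TRANSFORM:-, EMIT:-] out:-; in:P1
Tick 2: [PARSE:P2(v=8,ok=F), VALIDATE:P1(v=14,ok=F), TRANSFORM:-, EMIT:-] out:-; in:P2
Tick 3: [PARSE:P3(v=4,ok=F), VALIDATE:P2(v=8,ok=F), TRANSFORM:P1(v=0,ok=F), EMIT:-] out:-; in:P3
Tick 4: [PARSE:-, VALIDATE:P3(v=4,ok=T), TRANSFORM:P2(v=0,ok=F), EMIT:P1(v=0,ok=F)] out:-; in:-
Tick 5: [PARSE:P4(v=17,ok=F), VALIDATE:-, TRANSFORM:P3(v=20,ok=T), EMIT:P2(v=0,ok=F)] out:P1(v=0); in:P4
Tick 6: [PARSE:-, VALIDATE:P4(v=17,ok=F), TRANSFORM:-, EMIT:P3(v=20,ok=T)] out:P2(v=0); in:-
Tick 7: [PARSE:-, VALIDATE:-, TRANSFORM:P4(v=0,ok=F), EMIT:-] out:P3(v=20); in:-
Tick 8: [PARSE:-, VALIDATE:-, TRANSFORM:-, EMIT:P4(v=0,ok=F)] out:-; in:-
Tick 9: [PARSE:-, VALIDATE:-, TRANSFORM:-, EMIT:-] out:P4(v=0); in:-
P2: arrives tick 2, valid=False (id=2, id%3=2), emit tick 6, final value 0

Answer: 6 0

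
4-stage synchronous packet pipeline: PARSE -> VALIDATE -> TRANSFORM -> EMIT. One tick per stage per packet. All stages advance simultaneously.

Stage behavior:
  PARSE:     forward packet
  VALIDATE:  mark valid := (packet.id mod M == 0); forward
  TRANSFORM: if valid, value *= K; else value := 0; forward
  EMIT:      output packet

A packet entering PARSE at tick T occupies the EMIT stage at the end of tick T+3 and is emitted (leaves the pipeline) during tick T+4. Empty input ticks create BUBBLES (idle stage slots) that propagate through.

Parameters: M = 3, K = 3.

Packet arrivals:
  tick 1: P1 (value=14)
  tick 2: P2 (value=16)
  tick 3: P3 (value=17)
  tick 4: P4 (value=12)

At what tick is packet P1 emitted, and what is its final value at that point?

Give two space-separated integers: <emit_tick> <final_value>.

Answer: 5 0

Derivation:
Tick 1: [PARSE:P1(v=14,ok=F), VALIDATE:-, TRANSFORM:-, EMIT:-] out:-; in:P1
Tick 2: [PARSE:P2(v=16,ok=F), VALIDATE:P1(v=14,ok=F), TRANSFORM:-, EMIT:-] out:-; in:P2
Tick 3: [PARSE:P3(v=17,ok=F), VALIDATE:P2(v=16,ok=F), TRANSFORM:P1(v=0,ok=F), EMIT:-] out:-; in:P3
Tick 4: [PARSE:P4(v=12,ok=F), VALIDATE:P3(v=17,ok=T), TRANSFORM:P2(v=0,ok=F), EMIT:P1(v=0,ok=F)] out:-; in:P4
Tick 5: [PARSE:-, VALIDATE:P4(v=12,ok=F), TRANSFORM:P3(v=51,ok=T), EMIT:P2(v=0,ok=F)] out:P1(v=0); in:-
Tick 6: [PARSE:-, VALIDATE:-, TRANSFORM:P4(v=0,ok=F), EMIT:P3(v=51,ok=T)] out:P2(v=0); in:-
Tick 7: [PARSE:-, VALIDATE:-, TRANSFORM:-, EMIT:P4(v=0,ok=F)] out:P3(v=51); in:-
Tick 8: [PARSE:-, VALIDATE:-, TRANSFORM:-, EMIT:-] out:P4(v=0); in:-
P1: arrives tick 1, valid=False (id=1, id%3=1), emit tick 5, final value 0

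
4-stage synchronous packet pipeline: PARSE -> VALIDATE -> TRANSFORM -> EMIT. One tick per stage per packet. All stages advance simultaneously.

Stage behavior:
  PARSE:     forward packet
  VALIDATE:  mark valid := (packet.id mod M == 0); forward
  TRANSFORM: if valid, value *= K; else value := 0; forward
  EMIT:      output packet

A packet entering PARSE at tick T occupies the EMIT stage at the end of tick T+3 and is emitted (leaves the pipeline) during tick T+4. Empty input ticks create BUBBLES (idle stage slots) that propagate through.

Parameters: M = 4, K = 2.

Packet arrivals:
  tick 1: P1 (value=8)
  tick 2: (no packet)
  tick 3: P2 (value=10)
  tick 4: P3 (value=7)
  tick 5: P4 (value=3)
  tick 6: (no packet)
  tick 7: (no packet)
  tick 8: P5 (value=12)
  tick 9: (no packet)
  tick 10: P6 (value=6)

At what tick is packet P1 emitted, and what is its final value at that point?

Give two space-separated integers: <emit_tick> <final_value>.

Tick 1: [PARSE:P1(v=8,ok=F), VALIDATE:-, TRANSFORM:-, EMIT:-] out:-; in:P1
Tick 2: [PARSE:-, VALIDATE:P1(v=8,ok=F), TRANSFORM:-, EMIT:-] out:-; in:-
Tick 3: [PARSE:P2(v=10,ok=F), VALIDATE:-, TRANSFORM:P1(v=0,ok=F), EMIT:-] out:-; in:P2
Tick 4: [PARSE:P3(v=7,ok=F), VALIDATE:P2(v=10,ok=F), TRANSFORM:-, EMIT:P1(v=0,ok=F)] out:-; in:P3
Tick 5: [PARSE:P4(v=3,ok=F), VALIDATE:P3(v=7,ok=F), TRANSFORM:P2(v=0,ok=F), EMIT:-] out:P1(v=0); in:P4
Tick 6: [PARSE:-, VALIDATE:P4(v=3,ok=T), TRANSFORM:P3(v=0,ok=F), EMIT:P2(v=0,ok=F)] out:-; in:-
Tick 7: [PARSE:-, VALIDATE:-, TRANSFORM:P4(v=6,ok=T), EMIT:P3(v=0,ok=F)] out:P2(v=0); in:-
Tick 8: [PARSE:P5(v=12,ok=F), VALIDATE:-, TRANSFORM:-, EMIT:P4(v=6,ok=T)] out:P3(v=0); in:P5
Tick 9: [PARSE:-, VALIDATE:P5(v=12,ok=F), TRANSFORM:-, EMIT:-] out:P4(v=6); in:-
Tick 10: [PARSE:P6(v=6,ok=F), VALIDATE:-, TRANSFORM:P5(v=0,ok=F), EMIT:-] out:-; in:P6
Tick 11: [PARSE:-, VALIDATE:P6(v=6,ok=F), TRANSFORM:-, EMIT:P5(v=0,ok=F)] out:-; in:-
Tick 12: [PARSE:-, VALIDATE:-, TRANSFORM:P6(v=0,ok=F), EMIT:-] out:P5(v=0); in:-
Tick 13: [PARSE:-, VALIDATE:-, TRANSFORM:-, EMIT:P6(v=0,ok=F)] out:-; in:-
Tick 14: [PARSE:-, VALIDATE:-, TRANSFORM:-, EMIT:-] out:P6(v=0); in:-
P1: arrives tick 1, valid=False (id=1, id%4=1), emit tick 5, final value 0

Answer: 5 0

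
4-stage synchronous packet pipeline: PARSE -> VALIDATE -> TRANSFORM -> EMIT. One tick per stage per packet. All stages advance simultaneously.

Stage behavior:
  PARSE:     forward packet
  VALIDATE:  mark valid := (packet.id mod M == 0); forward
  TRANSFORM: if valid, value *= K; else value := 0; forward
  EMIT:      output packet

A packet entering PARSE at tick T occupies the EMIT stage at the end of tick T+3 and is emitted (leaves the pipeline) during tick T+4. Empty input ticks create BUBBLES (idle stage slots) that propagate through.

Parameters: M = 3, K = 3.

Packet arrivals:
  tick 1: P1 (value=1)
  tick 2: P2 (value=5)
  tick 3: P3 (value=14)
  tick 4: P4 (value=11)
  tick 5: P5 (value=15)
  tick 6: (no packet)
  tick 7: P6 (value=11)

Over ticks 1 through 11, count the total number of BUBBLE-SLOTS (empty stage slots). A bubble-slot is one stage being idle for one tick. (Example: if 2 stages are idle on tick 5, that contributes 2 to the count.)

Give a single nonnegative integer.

Tick 1: [PARSE:P1(v=1,ok=F), VALIDATE:-, TRANSFORM:-, EMIT:-] out:-; bubbles=3
Tick 2: [PARSE:P2(v=5,ok=F), VALIDATE:P1(v=1,ok=F), TRANSFORM:-, EMIT:-] out:-; bubbles=2
Tick 3: [PARSE:P3(v=14,ok=F), VALIDATE:P2(v=5,ok=F), TRANSFORM:P1(v=0,ok=F), EMIT:-] out:-; bubbles=1
Tick 4: [PARSE:P4(v=11,ok=F), VALIDATE:P3(v=14,ok=T), TRANSFORM:P2(v=0,ok=F), EMIT:P1(v=0,ok=F)] out:-; bubbles=0
Tick 5: [PARSE:P5(v=15,ok=F), VALIDATE:P4(v=11,ok=F), TRANSFORM:P3(v=42,ok=T), EMIT:P2(v=0,ok=F)] out:P1(v=0); bubbles=0
Tick 6: [PARSE:-, VALIDATE:P5(v=15,ok=F), TRANSFORM:P4(v=0,ok=F), EMIT:P3(v=42,ok=T)] out:P2(v=0); bubbles=1
Tick 7: [PARSE:P6(v=11,ok=F), VALIDATE:-, TRANSFORM:P5(v=0,ok=F), EMIT:P4(v=0,ok=F)] out:P3(v=42); bubbles=1
Tick 8: [PARSE:-, VALIDATE:P6(v=11,ok=T), TRANSFORM:-, EMIT:P5(v=0,ok=F)] out:P4(v=0); bubbles=2
Tick 9: [PARSE:-, VALIDATE:-, TRANSFORM:P6(v=33,ok=T), EMIT:-] out:P5(v=0); bubbles=3
Tick 10: [PARSE:-, VALIDATE:-, TRANSFORM:-, EMIT:P6(v=33,ok=T)] out:-; bubbles=3
Tick 11: [PARSE:-, VALIDATE:-, TRANSFORM:-, EMIT:-] out:P6(v=33); bubbles=4
Total bubble-slots: 20

Answer: 20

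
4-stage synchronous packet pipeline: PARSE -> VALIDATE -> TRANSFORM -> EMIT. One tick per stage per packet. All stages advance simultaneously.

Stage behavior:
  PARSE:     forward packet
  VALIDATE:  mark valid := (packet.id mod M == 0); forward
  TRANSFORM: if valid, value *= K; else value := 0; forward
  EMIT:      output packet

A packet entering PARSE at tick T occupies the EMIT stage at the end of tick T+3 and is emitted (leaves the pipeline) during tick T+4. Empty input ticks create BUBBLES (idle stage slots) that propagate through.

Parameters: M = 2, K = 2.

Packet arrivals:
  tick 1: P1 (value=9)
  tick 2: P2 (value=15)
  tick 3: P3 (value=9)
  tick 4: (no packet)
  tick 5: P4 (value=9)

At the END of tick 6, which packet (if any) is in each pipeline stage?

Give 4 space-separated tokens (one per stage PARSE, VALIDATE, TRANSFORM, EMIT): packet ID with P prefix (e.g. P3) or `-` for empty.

Tick 1: [PARSE:P1(v=9,ok=F), VALIDATE:-, TRANSFORM:-, EMIT:-] out:-; in:P1
Tick 2: [PARSE:P2(v=15,ok=F), VALIDATE:P1(v=9,ok=F), TRANSFORM:-, EMIT:-] out:-; in:P2
Tick 3: [PARSE:P3(v=9,ok=F), VALIDATE:P2(v=15,ok=T), TRANSFORM:P1(v=0,ok=F), EMIT:-] out:-; in:P3
Tick 4: [PARSE:-, VALIDATE:P3(v=9,ok=F), TRANSFORM:P2(v=30,ok=T), EMIT:P1(v=0,ok=F)] out:-; in:-
Tick 5: [PARSE:P4(v=9,ok=F), VALIDATE:-, TRANSFORM:P3(v=0,ok=F), EMIT:P2(v=30,ok=T)] out:P1(v=0); in:P4
Tick 6: [PARSE:-, VALIDATE:P4(v=9,ok=T), TRANSFORM:-, EMIT:P3(v=0,ok=F)] out:P2(v=30); in:-
At end of tick 6: ['-', 'P4', '-', 'P3']

Answer: - P4 - P3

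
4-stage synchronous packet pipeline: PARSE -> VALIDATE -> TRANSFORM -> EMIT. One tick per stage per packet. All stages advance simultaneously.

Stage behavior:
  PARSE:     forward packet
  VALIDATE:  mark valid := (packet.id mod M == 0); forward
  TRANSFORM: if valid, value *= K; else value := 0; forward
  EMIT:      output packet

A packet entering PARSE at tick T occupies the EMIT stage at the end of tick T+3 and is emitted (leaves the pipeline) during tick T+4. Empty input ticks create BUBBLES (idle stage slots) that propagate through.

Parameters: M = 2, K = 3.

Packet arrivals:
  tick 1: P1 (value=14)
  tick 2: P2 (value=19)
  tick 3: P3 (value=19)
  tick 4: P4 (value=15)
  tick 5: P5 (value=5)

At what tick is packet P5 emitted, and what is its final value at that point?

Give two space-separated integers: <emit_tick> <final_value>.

Tick 1: [PARSE:P1(v=14,ok=F), VALIDATE:-, TRANSFORM:-, EMIT:-] out:-; in:P1
Tick 2: [PARSE:P2(v=19,ok=F), VALIDATE:P1(v=14,ok=F), TRANSFORM:-, EMIT:-] out:-; in:P2
Tick 3: [PARSE:P3(v=19,ok=F), VALIDATE:P2(v=19,ok=T), TRANSFORM:P1(v=0,ok=F), EMIT:-] out:-; in:P3
Tick 4: [PARSE:P4(v=15,ok=F), VALIDATE:P3(v=19,ok=F), TRANSFORM:P2(v=57,ok=T), EMIT:P1(v=0,ok=F)] out:-; in:P4
Tick 5: [PARSE:P5(v=5,ok=F), VALIDATE:P4(v=15,ok=T), TRANSFORM:P3(v=0,ok=F), EMIT:P2(v=57,ok=T)] out:P1(v=0); in:P5
Tick 6: [PARSE:-, VALIDATE:P5(v=5,ok=F), TRANSFORM:P4(v=45,ok=T), EMIT:P3(v=0,ok=F)] out:P2(v=57); in:-
Tick 7: [PARSE:-, VALIDATE:-, TRANSFORM:P5(v=0,ok=F), EMIT:P4(v=45,ok=T)] out:P3(v=0); in:-
Tick 8: [PARSE:-, VALIDATE:-, TRANSFORM:-, EMIT:P5(v=0,ok=F)] out:P4(v=45); in:-
Tick 9: [PARSE:-, VALIDATE:-, TRANSFORM:-, EMIT:-] out:P5(v=0); in:-
P5: arrives tick 5, valid=False (id=5, id%2=1), emit tick 9, final value 0

Answer: 9 0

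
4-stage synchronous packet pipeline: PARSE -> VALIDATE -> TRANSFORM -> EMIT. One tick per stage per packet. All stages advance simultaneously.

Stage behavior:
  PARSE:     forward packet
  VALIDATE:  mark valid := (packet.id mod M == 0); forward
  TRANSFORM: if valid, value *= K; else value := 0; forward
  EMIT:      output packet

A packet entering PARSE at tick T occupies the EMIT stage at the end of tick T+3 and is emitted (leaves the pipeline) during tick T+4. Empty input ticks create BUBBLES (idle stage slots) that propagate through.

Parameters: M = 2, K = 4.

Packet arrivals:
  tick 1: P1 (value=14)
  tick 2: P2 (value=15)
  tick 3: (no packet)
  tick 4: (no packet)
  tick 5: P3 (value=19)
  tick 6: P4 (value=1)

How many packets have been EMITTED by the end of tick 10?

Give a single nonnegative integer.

Answer: 4

Derivation:
Tick 1: [PARSE:P1(v=14,ok=F), VALIDATE:-, TRANSFORM:-, EMIT:-] out:-; in:P1
Tick 2: [PARSE:P2(v=15,ok=F), VALIDATE:P1(v=14,ok=F), TRANSFORM:-, EMIT:-] out:-; in:P2
Tick 3: [PARSE:-, VALIDATE:P2(v=15,ok=T), TRANSFORM:P1(v=0,ok=F), EMIT:-] out:-; in:-
Tick 4: [PARSE:-, VALIDATE:-, TRANSFORM:P2(v=60,ok=T), EMIT:P1(v=0,ok=F)] out:-; in:-
Tick 5: [PARSE:P3(v=19,ok=F), VALIDATE:-, TRANSFORM:-, EMIT:P2(v=60,ok=T)] out:P1(v=0); in:P3
Tick 6: [PARSE:P4(v=1,ok=F), VALIDATE:P3(v=19,ok=F), TRANSFORM:-, EMIT:-] out:P2(v=60); in:P4
Tick 7: [PARSE:-, VALIDATE:P4(v=1,ok=T), TRANSFORM:P3(v=0,ok=F), EMIT:-] out:-; in:-
Tick 8: [PARSE:-, VALIDATE:-, TRANSFORM:P4(v=4,ok=T), EMIT:P3(v=0,ok=F)] out:-; in:-
Tick 9: [PARSE:-, VALIDATE:-, TRANSFORM:-, EMIT:P4(v=4,ok=T)] out:P3(v=0); in:-
Tick 10: [PARSE:-, VALIDATE:-, TRANSFORM:-, EMIT:-] out:P4(v=4); in:-
Emitted by tick 10: ['P1', 'P2', 'P3', 'P4']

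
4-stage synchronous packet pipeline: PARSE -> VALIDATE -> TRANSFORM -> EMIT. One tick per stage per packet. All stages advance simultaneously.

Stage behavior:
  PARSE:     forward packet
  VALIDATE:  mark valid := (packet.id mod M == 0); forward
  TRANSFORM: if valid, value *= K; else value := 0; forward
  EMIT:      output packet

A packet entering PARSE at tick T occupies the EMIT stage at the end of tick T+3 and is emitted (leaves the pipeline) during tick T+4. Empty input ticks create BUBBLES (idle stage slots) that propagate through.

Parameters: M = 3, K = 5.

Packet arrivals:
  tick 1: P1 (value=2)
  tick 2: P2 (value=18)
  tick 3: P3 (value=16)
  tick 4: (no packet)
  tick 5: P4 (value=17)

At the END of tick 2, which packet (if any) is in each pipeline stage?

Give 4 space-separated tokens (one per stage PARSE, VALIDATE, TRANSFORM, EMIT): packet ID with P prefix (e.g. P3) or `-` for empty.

Answer: P2 P1 - -

Derivation:
Tick 1: [PARSE:P1(v=2,ok=F), VALIDATE:-, TRANSFORM:-, EMIT:-] out:-; in:P1
Tick 2: [PARSE:P2(v=18,ok=F), VALIDATE:P1(v=2,ok=F), TRANSFORM:-, EMIT:-] out:-; in:P2
At end of tick 2: ['P2', 'P1', '-', '-']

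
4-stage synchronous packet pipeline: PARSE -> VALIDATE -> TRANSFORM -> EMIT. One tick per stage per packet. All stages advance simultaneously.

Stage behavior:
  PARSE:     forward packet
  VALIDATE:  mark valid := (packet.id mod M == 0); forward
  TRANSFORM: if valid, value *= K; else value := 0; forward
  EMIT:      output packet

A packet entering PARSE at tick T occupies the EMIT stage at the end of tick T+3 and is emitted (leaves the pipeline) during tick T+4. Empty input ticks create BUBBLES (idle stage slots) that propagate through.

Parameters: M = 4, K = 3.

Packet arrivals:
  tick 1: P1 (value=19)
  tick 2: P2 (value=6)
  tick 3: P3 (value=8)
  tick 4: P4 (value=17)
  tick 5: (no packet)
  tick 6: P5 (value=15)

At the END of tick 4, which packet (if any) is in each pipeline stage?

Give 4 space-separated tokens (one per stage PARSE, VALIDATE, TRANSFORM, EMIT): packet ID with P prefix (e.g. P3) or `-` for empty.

Answer: P4 P3 P2 P1

Derivation:
Tick 1: [PARSE:P1(v=19,ok=F), VALIDATE:-, TRANSFORM:-, EMIT:-] out:-; in:P1
Tick 2: [PARSE:P2(v=6,ok=F), VALIDATE:P1(v=19,ok=F), TRANSFORM:-, EMIT:-] out:-; in:P2
Tick 3: [PARSE:P3(v=8,ok=F), VALIDATE:P2(v=6,ok=F), TRANSFORM:P1(v=0,ok=F), EMIT:-] out:-; in:P3
Tick 4: [PARSE:P4(v=17,ok=F), VALIDATE:P3(v=8,ok=F), TRANSFORM:P2(v=0,ok=F), EMIT:P1(v=0,ok=F)] out:-; in:P4
At end of tick 4: ['P4', 'P3', 'P2', 'P1']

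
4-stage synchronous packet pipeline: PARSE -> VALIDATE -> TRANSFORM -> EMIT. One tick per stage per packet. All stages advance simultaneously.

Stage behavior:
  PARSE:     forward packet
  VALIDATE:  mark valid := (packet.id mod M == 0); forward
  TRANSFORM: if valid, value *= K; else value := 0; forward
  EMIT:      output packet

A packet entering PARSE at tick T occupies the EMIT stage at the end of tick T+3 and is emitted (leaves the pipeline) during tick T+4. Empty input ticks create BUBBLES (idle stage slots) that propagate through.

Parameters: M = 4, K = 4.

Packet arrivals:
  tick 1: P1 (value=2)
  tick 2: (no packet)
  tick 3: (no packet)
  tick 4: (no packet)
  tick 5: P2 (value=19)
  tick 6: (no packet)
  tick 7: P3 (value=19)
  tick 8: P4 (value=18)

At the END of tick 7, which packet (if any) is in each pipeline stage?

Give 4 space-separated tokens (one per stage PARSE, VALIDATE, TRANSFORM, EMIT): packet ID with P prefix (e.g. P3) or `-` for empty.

Tick 1: [PARSE:P1(v=2,ok=F), VALIDATE:-, TRANSFORM:-, EMIT:-] out:-; in:P1
Tick 2: [PARSE:-, VALIDATE:P1(v=2,ok=F), TRANSFORM:-, EMIT:-] out:-; in:-
Tick 3: [PARSE:-, VALIDATE:-, TRANSFORM:P1(v=0,ok=F), EMIT:-] out:-; in:-
Tick 4: [PARSE:-, VALIDATE:-, TRANSFORM:-, EMIT:P1(v=0,ok=F)] out:-; in:-
Tick 5: [PARSE:P2(v=19,ok=F), VALIDATE:-, TRANSFORM:-, EMIT:-] out:P1(v=0); in:P2
Tick 6: [PARSE:-, VALIDATE:P2(v=19,ok=F), TRANSFORM:-, EMIT:-] out:-; in:-
Tick 7: [PARSE:P3(v=19,ok=F), VALIDATE:-, TRANSFORM:P2(v=0,ok=F), EMIT:-] out:-; in:P3
At end of tick 7: ['P3', '-', 'P2', '-']

Answer: P3 - P2 -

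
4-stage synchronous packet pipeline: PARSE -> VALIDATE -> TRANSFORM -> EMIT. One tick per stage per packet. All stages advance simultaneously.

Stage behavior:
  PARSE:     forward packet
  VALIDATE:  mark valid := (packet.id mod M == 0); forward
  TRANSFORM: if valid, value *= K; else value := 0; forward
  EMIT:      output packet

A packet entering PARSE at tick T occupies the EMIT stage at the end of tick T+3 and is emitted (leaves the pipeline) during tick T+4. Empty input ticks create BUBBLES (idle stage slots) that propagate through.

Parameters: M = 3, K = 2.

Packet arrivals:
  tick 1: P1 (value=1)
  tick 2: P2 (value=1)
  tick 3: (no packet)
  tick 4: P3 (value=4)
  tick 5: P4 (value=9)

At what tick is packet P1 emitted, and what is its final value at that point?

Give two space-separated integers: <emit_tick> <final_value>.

Answer: 5 0

Derivation:
Tick 1: [PARSE:P1(v=1,ok=F), VALIDATE:-, TRANSFORM:-, EMIT:-] out:-; in:P1
Tick 2: [PARSE:P2(v=1,ok=F), VALIDATE:P1(v=1,ok=F), TRANSFORM:-, EMIT:-] out:-; in:P2
Tick 3: [PARSE:-, VALIDATE:P2(v=1,ok=F), TRANSFORM:P1(v=0,ok=F), EMIT:-] out:-; in:-
Tick 4: [PARSE:P3(v=4,ok=F), VALIDATE:-, TRANSFORM:P2(v=0,ok=F), EMIT:P1(v=0,ok=F)] out:-; in:P3
Tick 5: [PARSE:P4(v=9,ok=F), VALIDATE:P3(v=4,ok=T), TRANSFORM:-, EMIT:P2(v=0,ok=F)] out:P1(v=0); in:P4
Tick 6: [PARSE:-, VALIDATE:P4(v=9,ok=F), TRANSFORM:P3(v=8,ok=T), EMIT:-] out:P2(v=0); in:-
Tick 7: [PARSE:-, VALIDATE:-, TRANSFORM:P4(v=0,ok=F), EMIT:P3(v=8,ok=T)] out:-; in:-
Tick 8: [PARSE:-, VALIDATE:-, TRANSFORM:-, EMIT:P4(v=0,ok=F)] out:P3(v=8); in:-
Tick 9: [PARSE:-, VALIDATE:-, TRANSFORM:-, EMIT:-] out:P4(v=0); in:-
P1: arrives tick 1, valid=False (id=1, id%3=1), emit tick 5, final value 0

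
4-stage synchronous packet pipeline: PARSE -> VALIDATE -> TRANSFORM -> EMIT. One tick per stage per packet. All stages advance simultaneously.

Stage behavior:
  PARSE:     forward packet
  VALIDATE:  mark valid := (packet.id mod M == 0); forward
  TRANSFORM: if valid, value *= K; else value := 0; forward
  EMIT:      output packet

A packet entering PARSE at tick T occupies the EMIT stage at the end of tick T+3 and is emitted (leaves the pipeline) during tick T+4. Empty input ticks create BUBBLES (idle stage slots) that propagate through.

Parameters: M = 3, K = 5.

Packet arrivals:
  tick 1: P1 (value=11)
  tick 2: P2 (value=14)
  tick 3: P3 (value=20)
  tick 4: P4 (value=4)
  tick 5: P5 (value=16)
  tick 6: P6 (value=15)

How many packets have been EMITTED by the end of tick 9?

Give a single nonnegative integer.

Tick 1: [PARSE:P1(v=11,ok=F), VALIDATE:-, TRANSFORM:-, EMIT:-] out:-; in:P1
Tick 2: [PARSE:P2(v=14,ok=F), VALIDATE:P1(v=11,ok=F), TRANSFORM:-, EMIT:-] out:-; in:P2
Tick 3: [PARSE:P3(v=20,ok=F), VALIDATE:P2(v=14,ok=F), TRANSFORM:P1(v=0,ok=F), EMIT:-] out:-; in:P3
Tick 4: [PARSE:P4(v=4,ok=F), VALIDATE:P3(v=20,ok=T), TRANSFORM:P2(v=0,ok=F), EMIT:P1(v=0,ok=F)] out:-; in:P4
Tick 5: [PARSE:P5(v=16,ok=F), VALIDATE:P4(v=4,ok=F), TRANSFORM:P3(v=100,ok=T), EMIT:P2(v=0,ok=F)] out:P1(v=0); in:P5
Tick 6: [PARSE:P6(v=15,ok=F), VALIDATE:P5(v=16,ok=F), TRANSFORM:P4(v=0,ok=F), EMIT:P3(v=100,ok=T)] out:P2(v=0); in:P6
Tick 7: [PARSE:-, VALIDATE:P6(v=15,ok=T), TRANSFORM:P5(v=0,ok=F), EMIT:P4(v=0,ok=F)] out:P3(v=100); in:-
Tick 8: [PARSE:-, VALIDATE:-, TRANSFORM:P6(v=75,ok=T), EMIT:P5(v=0,ok=F)] out:P4(v=0); in:-
Tick 9: [PARSE:-, VALIDATE:-, TRANSFORM:-, EMIT:P6(v=75,ok=T)] out:P5(v=0); in:-
Emitted by tick 9: ['P1', 'P2', 'P3', 'P4', 'P5']

Answer: 5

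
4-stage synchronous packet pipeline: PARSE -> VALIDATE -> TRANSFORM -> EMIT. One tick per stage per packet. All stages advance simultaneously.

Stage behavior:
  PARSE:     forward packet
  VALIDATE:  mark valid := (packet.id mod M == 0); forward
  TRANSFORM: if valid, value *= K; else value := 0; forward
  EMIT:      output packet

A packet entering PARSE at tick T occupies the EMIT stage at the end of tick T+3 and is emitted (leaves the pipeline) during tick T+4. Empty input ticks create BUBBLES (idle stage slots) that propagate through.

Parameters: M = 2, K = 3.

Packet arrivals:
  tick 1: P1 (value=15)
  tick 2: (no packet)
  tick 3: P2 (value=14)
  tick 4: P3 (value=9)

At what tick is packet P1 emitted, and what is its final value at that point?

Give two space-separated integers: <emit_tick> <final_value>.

Answer: 5 0

Derivation:
Tick 1: [PARSE:P1(v=15,ok=F), VALIDATE:-, TRANSFORM:-, EMIT:-] out:-; in:P1
Tick 2: [PARSE:-, VALIDATE:P1(v=15,ok=F), TRANSFORM:-, EMIT:-] out:-; in:-
Tick 3: [PARSE:P2(v=14,ok=F), VALIDATE:-, TRANSFORM:P1(v=0,ok=F), EMIT:-] out:-; in:P2
Tick 4: [PARSE:P3(v=9,ok=F), VALIDATE:P2(v=14,ok=T), TRANSFORM:-, EMIT:P1(v=0,ok=F)] out:-; in:P3
Tick 5: [PARSE:-, VALIDATE:P3(v=9,ok=F), TRANSFORM:P2(v=42,ok=T), EMIT:-] out:P1(v=0); in:-
Tick 6: [PARSE:-, VALIDATE:-, TRANSFORM:P3(v=0,ok=F), EMIT:P2(v=42,ok=T)] out:-; in:-
Tick 7: [PARSE:-, VALIDATE:-, TRANSFORM:-, EMIT:P3(v=0,ok=F)] out:P2(v=42); in:-
Tick 8: [PARSE:-, VALIDATE:-, TRANSFORM:-, EMIT:-] out:P3(v=0); in:-
P1: arrives tick 1, valid=False (id=1, id%2=1), emit tick 5, final value 0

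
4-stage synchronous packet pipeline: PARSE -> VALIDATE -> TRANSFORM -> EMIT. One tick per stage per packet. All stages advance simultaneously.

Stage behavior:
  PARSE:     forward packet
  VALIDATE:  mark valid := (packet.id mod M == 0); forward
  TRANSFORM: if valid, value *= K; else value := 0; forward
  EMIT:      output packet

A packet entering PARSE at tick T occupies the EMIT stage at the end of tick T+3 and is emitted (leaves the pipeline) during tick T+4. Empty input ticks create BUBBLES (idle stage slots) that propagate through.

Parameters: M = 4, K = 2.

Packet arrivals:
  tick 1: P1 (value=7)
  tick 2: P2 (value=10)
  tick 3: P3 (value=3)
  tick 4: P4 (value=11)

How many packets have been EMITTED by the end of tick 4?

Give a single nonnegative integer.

Answer: 0

Derivation:
Tick 1: [PARSE:P1(v=7,ok=F), VALIDATE:-, TRANSFORM:-, EMIT:-] out:-; in:P1
Tick 2: [PARSE:P2(v=10,ok=F), VALIDATE:P1(v=7,ok=F), TRANSFORM:-, EMIT:-] out:-; in:P2
Tick 3: [PARSE:P3(v=3,ok=F), VALIDATE:P2(v=10,ok=F), TRANSFORM:P1(v=0,ok=F), EMIT:-] out:-; in:P3
Tick 4: [PARSE:P4(v=11,ok=F), VALIDATE:P3(v=3,ok=F), TRANSFORM:P2(v=0,ok=F), EMIT:P1(v=0,ok=F)] out:-; in:P4
Emitted by tick 4: []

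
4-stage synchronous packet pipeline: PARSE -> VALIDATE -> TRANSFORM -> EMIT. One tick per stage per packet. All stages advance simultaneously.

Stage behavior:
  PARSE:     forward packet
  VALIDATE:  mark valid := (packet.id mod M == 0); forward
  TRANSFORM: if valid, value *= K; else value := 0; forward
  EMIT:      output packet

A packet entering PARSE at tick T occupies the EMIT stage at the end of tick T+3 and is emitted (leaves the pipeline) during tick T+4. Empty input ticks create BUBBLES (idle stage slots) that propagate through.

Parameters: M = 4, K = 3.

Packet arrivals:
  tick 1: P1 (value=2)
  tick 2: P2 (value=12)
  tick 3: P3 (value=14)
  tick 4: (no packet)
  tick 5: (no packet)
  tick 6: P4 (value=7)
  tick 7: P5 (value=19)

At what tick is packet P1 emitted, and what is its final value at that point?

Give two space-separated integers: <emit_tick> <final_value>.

Tick 1: [PARSE:P1(v=2,ok=F), VALIDATE:-, TRANSFORM:-, EMIT:-] out:-; in:P1
Tick 2: [PARSE:P2(v=12,ok=F), VALIDATE:P1(v=2,ok=F), TRANSFORM:-, EMIT:-] out:-; in:P2
Tick 3: [PARSE:P3(v=14,ok=F), VALIDATE:P2(v=12,ok=F), TRANSFORM:P1(v=0,ok=F), EMIT:-] out:-; in:P3
Tick 4: [PARSE:-, VALIDATE:P3(v=14,ok=F), TRANSFORM:P2(v=0,ok=F), EMIT:P1(v=0,ok=F)] out:-; in:-
Tick 5: [PARSE:-, VALIDATE:-, TRANSFORM:P3(v=0,ok=F), EMIT:P2(v=0,ok=F)] out:P1(v=0); in:-
Tick 6: [PARSE:P4(v=7,ok=F), VALIDATE:-, TRANSFORM:-, EMIT:P3(v=0,ok=F)] out:P2(v=0); in:P4
Tick 7: [PARSE:P5(v=19,ok=F), VALIDATE:P4(v=7,ok=T), TRANSFORM:-, EMIT:-] out:P3(v=0); in:P5
Tick 8: [PARSE:-, VALIDATE:P5(v=19,ok=F), TRANSFORM:P4(v=21,ok=T), EMIT:-] out:-; in:-
Tick 9: [PARSE:-, VALIDATE:-, TRANSFORM:P5(v=0,ok=F), EMIT:P4(v=21,ok=T)] out:-; in:-
Tick 10: [PARSE:-, VALIDATE:-, TRANSFORM:-, EMIT:P5(v=0,ok=F)] out:P4(v=21); in:-
Tick 11: [PARSE:-, VALIDATE:-, TRANSFORM:-, EMIT:-] out:P5(v=0); in:-
P1: arrives tick 1, valid=False (id=1, id%4=1), emit tick 5, final value 0

Answer: 5 0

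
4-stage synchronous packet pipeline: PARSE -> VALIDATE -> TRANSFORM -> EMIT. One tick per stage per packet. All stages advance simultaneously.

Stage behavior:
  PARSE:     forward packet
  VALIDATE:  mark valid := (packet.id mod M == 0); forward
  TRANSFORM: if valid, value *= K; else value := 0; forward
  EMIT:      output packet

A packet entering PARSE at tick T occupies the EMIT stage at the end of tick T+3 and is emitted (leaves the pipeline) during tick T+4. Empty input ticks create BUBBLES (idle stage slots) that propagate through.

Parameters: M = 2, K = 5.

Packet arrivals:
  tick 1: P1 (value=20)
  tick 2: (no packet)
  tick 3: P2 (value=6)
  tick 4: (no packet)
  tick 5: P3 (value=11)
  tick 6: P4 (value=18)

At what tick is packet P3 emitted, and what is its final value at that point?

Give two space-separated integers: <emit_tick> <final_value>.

Tick 1: [PARSE:P1(v=20,ok=F), VALIDATE:-, TRANSFORM:-, EMIT:-] out:-; in:P1
Tick 2: [PARSE:-, VALIDATE:P1(v=20,ok=F), TRANSFORM:-, EMIT:-] out:-; in:-
Tick 3: [PARSE:P2(v=6,ok=F), VALIDATE:-, TRANSFORM:P1(v=0,ok=F), EMIT:-] out:-; in:P2
Tick 4: [PARSE:-, VALIDATE:P2(v=6,ok=T), TRANSFORM:-, EMIT:P1(v=0,ok=F)] out:-; in:-
Tick 5: [PARSE:P3(v=11,ok=F), VALIDATE:-, TRANSFORM:P2(v=30,ok=T), EMIT:-] out:P1(v=0); in:P3
Tick 6: [PARSE:P4(v=18,ok=F), VALIDATE:P3(v=11,ok=F), TRANSFORM:-, EMIT:P2(v=30,ok=T)] out:-; in:P4
Tick 7: [PARSE:-, VALIDATE:P4(v=18,ok=T), TRANSFORM:P3(v=0,ok=F), EMIT:-] out:P2(v=30); in:-
Tick 8: [PARSE:-, VALIDATE:-, TRANSFORM:P4(v=90,ok=T), EMIT:P3(v=0,ok=F)] out:-; in:-
Tick 9: [PARSE:-, VALIDATE:-, TRANSFORM:-, EMIT:P4(v=90,ok=T)] out:P3(v=0); in:-
Tick 10: [PARSE:-, VALIDATE:-, TRANSFORM:-, EMIT:-] out:P4(v=90); in:-
P3: arrives tick 5, valid=False (id=3, id%2=1), emit tick 9, final value 0

Answer: 9 0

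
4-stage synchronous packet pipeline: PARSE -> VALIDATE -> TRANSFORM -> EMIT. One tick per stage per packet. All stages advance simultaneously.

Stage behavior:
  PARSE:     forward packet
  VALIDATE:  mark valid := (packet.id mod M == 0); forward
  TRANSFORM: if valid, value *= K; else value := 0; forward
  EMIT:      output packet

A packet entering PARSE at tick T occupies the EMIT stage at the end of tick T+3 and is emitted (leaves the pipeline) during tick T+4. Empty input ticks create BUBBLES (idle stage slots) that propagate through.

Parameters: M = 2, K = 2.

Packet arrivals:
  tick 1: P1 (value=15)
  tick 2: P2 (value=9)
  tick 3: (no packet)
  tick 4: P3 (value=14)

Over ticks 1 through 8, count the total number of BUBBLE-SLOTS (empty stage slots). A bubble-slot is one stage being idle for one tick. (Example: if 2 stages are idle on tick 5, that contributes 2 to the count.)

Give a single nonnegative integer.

Answer: 20

Derivation:
Tick 1: [PARSE:P1(v=15,ok=F), VALIDATE:-, TRANSFORM:-, EMIT:-] out:-; bubbles=3
Tick 2: [PARSE:P2(v=9,ok=F), VALIDATE:P1(v=15,ok=F), TRANSFORM:-, EMIT:-] out:-; bubbles=2
Tick 3: [PARSE:-, VALIDATE:P2(v=9,ok=T), TRANSFORM:P1(v=0,ok=F), EMIT:-] out:-; bubbles=2
Tick 4: [PARSE:P3(v=14,ok=F), VALIDATE:-, TRANSFORM:P2(v=18,ok=T), EMIT:P1(v=0,ok=F)] out:-; bubbles=1
Tick 5: [PARSE:-, VALIDATE:P3(v=14,ok=F), TRANSFORM:-, EMIT:P2(v=18,ok=T)] out:P1(v=0); bubbles=2
Tick 6: [PARSE:-, VALIDATE:-, TRANSFORM:P3(v=0,ok=F), EMIT:-] out:P2(v=18); bubbles=3
Tick 7: [PARSE:-, VALIDATE:-, TRANSFORM:-, EMIT:P3(v=0,ok=F)] out:-; bubbles=3
Tick 8: [PARSE:-, VALIDATE:-, TRANSFORM:-, EMIT:-] out:P3(v=0); bubbles=4
Total bubble-slots: 20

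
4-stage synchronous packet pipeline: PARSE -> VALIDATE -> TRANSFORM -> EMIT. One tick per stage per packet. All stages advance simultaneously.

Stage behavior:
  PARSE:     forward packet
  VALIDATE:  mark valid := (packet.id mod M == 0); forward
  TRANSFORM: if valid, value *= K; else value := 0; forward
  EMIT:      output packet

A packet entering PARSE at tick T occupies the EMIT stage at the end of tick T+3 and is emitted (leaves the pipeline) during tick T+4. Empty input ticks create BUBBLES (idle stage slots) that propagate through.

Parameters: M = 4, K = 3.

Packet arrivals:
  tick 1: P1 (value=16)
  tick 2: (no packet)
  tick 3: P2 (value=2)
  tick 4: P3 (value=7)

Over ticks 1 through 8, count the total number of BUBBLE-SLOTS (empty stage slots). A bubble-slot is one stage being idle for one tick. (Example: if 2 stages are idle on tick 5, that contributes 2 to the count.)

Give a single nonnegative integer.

Tick 1: [PARSE:P1(v=16,ok=F), VALIDATE:-, TRANSFORM:-, EMIT:-] out:-; bubbles=3
Tick 2: [PARSE:-, VALIDATE:P1(v=16,ok=F), TRANSFORM:-, EMIT:-] out:-; bubbles=3
Tick 3: [PARSE:P2(v=2,ok=F), VALIDATE:-, TRANSFORM:P1(v=0,ok=F), EMIT:-] out:-; bubbles=2
Tick 4: [PARSE:P3(v=7,ok=F), VALIDATE:P2(v=2,ok=F), TRANSFORM:-, EMIT:P1(v=0,ok=F)] out:-; bubbles=1
Tick 5: [PARSE:-, VALIDATE:P3(v=7,ok=F), TRANSFORM:P2(v=0,ok=F), EMIT:-] out:P1(v=0); bubbles=2
Tick 6: [PARSE:-, VALIDATE:-, TRANSFORM:P3(v=0,ok=F), EMIT:P2(v=0,ok=F)] out:-; bubbles=2
Tick 7: [PARSE:-, VALIDATE:-, TRANSFORM:-, EMIT:P3(v=0,ok=F)] out:P2(v=0); bubbles=3
Tick 8: [PARSE:-, VALIDATE:-, TRANSFORM:-, EMIT:-] out:P3(v=0); bubbles=4
Total bubble-slots: 20

Answer: 20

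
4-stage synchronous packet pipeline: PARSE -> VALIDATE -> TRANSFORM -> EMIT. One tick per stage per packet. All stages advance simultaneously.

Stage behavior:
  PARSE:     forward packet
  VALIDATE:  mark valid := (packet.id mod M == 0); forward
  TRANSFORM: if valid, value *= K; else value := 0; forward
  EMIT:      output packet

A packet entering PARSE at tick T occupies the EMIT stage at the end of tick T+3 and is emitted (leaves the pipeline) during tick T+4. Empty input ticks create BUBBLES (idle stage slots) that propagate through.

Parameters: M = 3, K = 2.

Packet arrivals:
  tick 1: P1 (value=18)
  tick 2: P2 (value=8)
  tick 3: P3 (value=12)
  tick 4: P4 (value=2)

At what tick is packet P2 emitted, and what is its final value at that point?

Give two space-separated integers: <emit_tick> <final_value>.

Answer: 6 0

Derivation:
Tick 1: [PARSE:P1(v=18,ok=F), VALIDATE:-, TRANSFORM:-, EMIT:-] out:-; in:P1
Tick 2: [PARSE:P2(v=8,ok=F), VALIDATE:P1(v=18,ok=F), TRANSFORM:-, EMIT:-] out:-; in:P2
Tick 3: [PARSE:P3(v=12,ok=F), VALIDATE:P2(v=8,ok=F), TRANSFORM:P1(v=0,ok=F), EMIT:-] out:-; in:P3
Tick 4: [PARSE:P4(v=2,ok=F), VALIDATE:P3(v=12,ok=T), TRANSFORM:P2(v=0,ok=F), EMIT:P1(v=0,ok=F)] out:-; in:P4
Tick 5: [PARSE:-, VALIDATE:P4(v=2,ok=F), TRANSFORM:P3(v=24,ok=T), EMIT:P2(v=0,ok=F)] out:P1(v=0); in:-
Tick 6: [PARSE:-, VALIDATE:-, TRANSFORM:P4(v=0,ok=F), EMIT:P3(v=24,ok=T)] out:P2(v=0); in:-
Tick 7: [PARSE:-, VALIDATE:-, TRANSFORM:-, EMIT:P4(v=0,ok=F)] out:P3(v=24); in:-
Tick 8: [PARSE:-, VALIDATE:-, TRANSFORM:-, EMIT:-] out:P4(v=0); in:-
P2: arrives tick 2, valid=False (id=2, id%3=2), emit tick 6, final value 0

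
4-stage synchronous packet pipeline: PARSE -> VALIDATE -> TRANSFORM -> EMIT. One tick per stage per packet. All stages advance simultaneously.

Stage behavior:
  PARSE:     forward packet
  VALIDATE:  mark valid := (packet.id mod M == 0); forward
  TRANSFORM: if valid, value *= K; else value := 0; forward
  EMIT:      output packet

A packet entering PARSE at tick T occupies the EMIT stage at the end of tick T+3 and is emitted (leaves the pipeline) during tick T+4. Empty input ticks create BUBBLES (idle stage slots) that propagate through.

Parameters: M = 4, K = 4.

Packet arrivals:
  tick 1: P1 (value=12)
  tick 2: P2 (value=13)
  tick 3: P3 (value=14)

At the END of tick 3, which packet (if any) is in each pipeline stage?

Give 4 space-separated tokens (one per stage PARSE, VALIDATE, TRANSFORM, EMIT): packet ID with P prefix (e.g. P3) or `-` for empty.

Answer: P3 P2 P1 -

Derivation:
Tick 1: [PARSE:P1(v=12,ok=F), VALIDATE:-, TRANSFORM:-, EMIT:-] out:-; in:P1
Tick 2: [PARSE:P2(v=13,ok=F), VALIDATE:P1(v=12,ok=F), TRANSFORM:-, EMIT:-] out:-; in:P2
Tick 3: [PARSE:P3(v=14,ok=F), VALIDATE:P2(v=13,ok=F), TRANSFORM:P1(v=0,ok=F), EMIT:-] out:-; in:P3
At end of tick 3: ['P3', 'P2', 'P1', '-']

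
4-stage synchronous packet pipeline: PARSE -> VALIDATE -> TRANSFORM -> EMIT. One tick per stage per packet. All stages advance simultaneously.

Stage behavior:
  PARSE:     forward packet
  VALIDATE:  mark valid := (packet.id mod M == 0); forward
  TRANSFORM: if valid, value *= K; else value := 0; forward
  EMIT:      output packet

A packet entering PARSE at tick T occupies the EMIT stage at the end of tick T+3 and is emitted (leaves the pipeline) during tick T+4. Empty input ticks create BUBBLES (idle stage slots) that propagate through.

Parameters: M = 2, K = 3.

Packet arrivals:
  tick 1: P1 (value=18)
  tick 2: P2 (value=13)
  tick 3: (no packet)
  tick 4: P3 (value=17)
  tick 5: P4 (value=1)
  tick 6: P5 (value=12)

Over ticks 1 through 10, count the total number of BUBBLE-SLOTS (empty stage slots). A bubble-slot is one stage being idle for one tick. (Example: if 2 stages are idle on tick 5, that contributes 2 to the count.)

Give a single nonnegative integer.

Tick 1: [PARSE:P1(v=18,ok=F), VALIDATE:-, TRANSFORM:-, EMIT:-] out:-; bubbles=3
Tick 2: [PARSE:P2(v=13,ok=F), VALIDATE:P1(v=18,ok=F), TRANSFORM:-, EMIT:-] out:-; bubbles=2
Tick 3: [PARSE:-, VALIDATE:P2(v=13,ok=T), TRANSFORM:P1(v=0,ok=F), EMIT:-] out:-; bubbles=2
Tick 4: [PARSE:P3(v=17,ok=F), VALIDATE:-, TRANSFORM:P2(v=39,ok=T), EMIT:P1(v=0,ok=F)] out:-; bubbles=1
Tick 5: [PARSE:P4(v=1,ok=F), VALIDATE:P3(v=17,ok=F), TRANSFORM:-, EMIT:P2(v=39,ok=T)] out:P1(v=0); bubbles=1
Tick 6: [PARSE:P5(v=12,ok=F), VALIDATE:P4(v=1,ok=T), TRANSFORM:P3(v=0,ok=F), EMIT:-] out:P2(v=39); bubbles=1
Tick 7: [PARSE:-, VALIDATE:P5(v=12,ok=F), TRANSFORM:P4(v=3,ok=T), EMIT:P3(v=0,ok=F)] out:-; bubbles=1
Tick 8: [PARSE:-, VALIDATE:-, TRANSFORM:P5(v=0,ok=F), EMIT:P4(v=3,ok=T)] out:P3(v=0); bubbles=2
Tick 9: [PARSE:-, VALIDATE:-, TRANSFORM:-, EMIT:P5(v=0,ok=F)] out:P4(v=3); bubbles=3
Tick 10: [PARSE:-, VALIDATE:-, TRANSFORM:-, EMIT:-] out:P5(v=0); bubbles=4
Total bubble-slots: 20

Answer: 20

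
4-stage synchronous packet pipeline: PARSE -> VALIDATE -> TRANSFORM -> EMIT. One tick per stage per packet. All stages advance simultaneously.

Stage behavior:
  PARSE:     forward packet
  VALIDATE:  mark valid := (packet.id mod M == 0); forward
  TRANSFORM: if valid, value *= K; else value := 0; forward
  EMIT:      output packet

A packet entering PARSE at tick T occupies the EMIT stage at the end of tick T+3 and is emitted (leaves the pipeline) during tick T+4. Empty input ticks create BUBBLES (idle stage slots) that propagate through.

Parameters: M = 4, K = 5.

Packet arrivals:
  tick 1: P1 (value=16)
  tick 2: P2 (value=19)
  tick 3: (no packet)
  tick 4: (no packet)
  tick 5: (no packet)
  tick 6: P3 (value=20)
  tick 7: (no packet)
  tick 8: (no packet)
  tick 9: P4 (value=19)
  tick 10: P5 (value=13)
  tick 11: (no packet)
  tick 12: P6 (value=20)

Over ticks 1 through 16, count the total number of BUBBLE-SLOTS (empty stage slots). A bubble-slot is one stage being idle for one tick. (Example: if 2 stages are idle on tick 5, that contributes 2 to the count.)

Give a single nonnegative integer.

Tick 1: [PARSE:P1(v=16,ok=F), VALIDATE:-, TRANSFORM:-, EMIT:-] out:-; bubbles=3
Tick 2: [PARSE:P2(v=19,ok=F), VALIDATE:P1(v=16,ok=F), TRANSFORM:-, EMIT:-] out:-; bubbles=2
Tick 3: [PARSE:-, VALIDATE:P2(v=19,ok=F), TRANSFORM:P1(v=0,ok=F), EMIT:-] out:-; bubbles=2
Tick 4: [PARSE:-, VALIDATE:-, TRANSFORM:P2(v=0,ok=F), EMIT:P1(v=0,ok=F)] out:-; bubbles=2
Tick 5: [PARSE:-, VALIDATE:-, TRANSFORM:-, EMIT:P2(v=0,ok=F)] out:P1(v=0); bubbles=3
Tick 6: [PARSE:P3(v=20,ok=F), VALIDATE:-, TRANSFORM:-, EMIT:-] out:P2(v=0); bubbles=3
Tick 7: [PARSE:-, VALIDATE:P3(v=20,ok=F), TRANSFORM:-, EMIT:-] out:-; bubbles=3
Tick 8: [PARSE:-, VALIDATE:-, TRANSFORM:P3(v=0,ok=F), EMIT:-] out:-; bubbles=3
Tick 9: [PARSE:P4(v=19,ok=F), VALIDATE:-, TRANSFORM:-, EMIT:P3(v=0,ok=F)] out:-; bubbles=2
Tick 10: [PARSE:P5(v=13,ok=F), VALIDATE:P4(v=19,ok=T), TRANSFORM:-, EMIT:-] out:P3(v=0); bubbles=2
Tick 11: [PARSE:-, VALIDATE:P5(v=13,ok=F), TRANSFORM:P4(v=95,ok=T), EMIT:-] out:-; bubbles=2
Tick 12: [PARSE:P6(v=20,ok=F), VALIDATE:-, TRANSFORM:P5(v=0,ok=F), EMIT:P4(v=95,ok=T)] out:-; bubbles=1
Tick 13: [PARSE:-, VALIDATE:P6(v=20,ok=F), TRANSFORM:-, EMIT:P5(v=0,ok=F)] out:P4(v=95); bubbles=2
Tick 14: [PARSE:-, VALIDATE:-, TRANSFORM:P6(v=0,ok=F), EMIT:-] out:P5(v=0); bubbles=3
Tick 15: [PARSE:-, VALIDATE:-, TRANSFORM:-, EMIT:P6(v=0,ok=F)] out:-; bubbles=3
Tick 16: [PARSE:-, VALIDATE:-, TRANSFORM:-, EMIT:-] out:P6(v=0); bubbles=4
Total bubble-slots: 40

Answer: 40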